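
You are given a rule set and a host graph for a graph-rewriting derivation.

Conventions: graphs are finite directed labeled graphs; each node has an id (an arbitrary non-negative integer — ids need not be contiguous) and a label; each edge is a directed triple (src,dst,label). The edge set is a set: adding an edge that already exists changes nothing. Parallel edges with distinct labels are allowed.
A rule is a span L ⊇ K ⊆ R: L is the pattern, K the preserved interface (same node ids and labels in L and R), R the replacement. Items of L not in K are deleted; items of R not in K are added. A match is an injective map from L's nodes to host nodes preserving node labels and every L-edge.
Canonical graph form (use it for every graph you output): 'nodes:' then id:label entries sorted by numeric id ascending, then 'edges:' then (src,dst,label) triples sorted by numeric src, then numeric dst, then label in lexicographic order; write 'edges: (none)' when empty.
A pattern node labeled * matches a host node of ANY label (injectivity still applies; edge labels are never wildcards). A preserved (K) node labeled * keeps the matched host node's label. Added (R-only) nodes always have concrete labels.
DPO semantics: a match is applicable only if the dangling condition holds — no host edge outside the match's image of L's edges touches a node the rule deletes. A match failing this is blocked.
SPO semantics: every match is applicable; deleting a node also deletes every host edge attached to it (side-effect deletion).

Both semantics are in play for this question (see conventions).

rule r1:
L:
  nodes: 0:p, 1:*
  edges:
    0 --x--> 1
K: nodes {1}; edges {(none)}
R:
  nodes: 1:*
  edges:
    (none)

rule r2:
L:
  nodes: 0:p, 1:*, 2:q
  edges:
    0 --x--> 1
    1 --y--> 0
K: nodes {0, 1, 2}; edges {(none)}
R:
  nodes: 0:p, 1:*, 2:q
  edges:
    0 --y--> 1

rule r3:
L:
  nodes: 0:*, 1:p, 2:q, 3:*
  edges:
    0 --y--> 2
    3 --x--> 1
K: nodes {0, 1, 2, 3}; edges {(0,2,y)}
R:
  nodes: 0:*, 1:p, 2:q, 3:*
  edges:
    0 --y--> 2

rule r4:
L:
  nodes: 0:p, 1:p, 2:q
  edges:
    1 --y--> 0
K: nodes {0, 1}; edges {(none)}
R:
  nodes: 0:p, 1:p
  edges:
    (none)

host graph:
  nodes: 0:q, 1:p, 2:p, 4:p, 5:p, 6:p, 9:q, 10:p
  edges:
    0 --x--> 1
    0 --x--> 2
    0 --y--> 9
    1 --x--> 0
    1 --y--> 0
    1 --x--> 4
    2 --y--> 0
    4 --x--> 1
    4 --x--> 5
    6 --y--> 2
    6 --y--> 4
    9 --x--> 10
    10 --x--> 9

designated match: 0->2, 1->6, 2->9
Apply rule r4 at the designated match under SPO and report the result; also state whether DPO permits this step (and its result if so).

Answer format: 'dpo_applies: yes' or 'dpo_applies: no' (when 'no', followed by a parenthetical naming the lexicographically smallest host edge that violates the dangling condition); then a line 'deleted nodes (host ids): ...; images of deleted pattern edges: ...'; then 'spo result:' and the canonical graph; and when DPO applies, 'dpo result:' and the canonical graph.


dpo_applies: no
(the rule deletes node 9, which keeps host edge (0,9,y) outside the match image — the dangling condition fails, DPO blocks; SPO proceeds and side-deletes such edges)
deleted nodes (host ids): 9; images of deleted pattern edges: (6,2,y)
spo result:
nodes: 0:q, 1:p, 2:p, 4:p, 5:p, 6:p, 10:p
edges: (0,1,x); (0,2,x); (1,0,x); (1,0,y); (1,4,x); (2,0,y); (4,1,x); (4,5,x); (6,4,y)


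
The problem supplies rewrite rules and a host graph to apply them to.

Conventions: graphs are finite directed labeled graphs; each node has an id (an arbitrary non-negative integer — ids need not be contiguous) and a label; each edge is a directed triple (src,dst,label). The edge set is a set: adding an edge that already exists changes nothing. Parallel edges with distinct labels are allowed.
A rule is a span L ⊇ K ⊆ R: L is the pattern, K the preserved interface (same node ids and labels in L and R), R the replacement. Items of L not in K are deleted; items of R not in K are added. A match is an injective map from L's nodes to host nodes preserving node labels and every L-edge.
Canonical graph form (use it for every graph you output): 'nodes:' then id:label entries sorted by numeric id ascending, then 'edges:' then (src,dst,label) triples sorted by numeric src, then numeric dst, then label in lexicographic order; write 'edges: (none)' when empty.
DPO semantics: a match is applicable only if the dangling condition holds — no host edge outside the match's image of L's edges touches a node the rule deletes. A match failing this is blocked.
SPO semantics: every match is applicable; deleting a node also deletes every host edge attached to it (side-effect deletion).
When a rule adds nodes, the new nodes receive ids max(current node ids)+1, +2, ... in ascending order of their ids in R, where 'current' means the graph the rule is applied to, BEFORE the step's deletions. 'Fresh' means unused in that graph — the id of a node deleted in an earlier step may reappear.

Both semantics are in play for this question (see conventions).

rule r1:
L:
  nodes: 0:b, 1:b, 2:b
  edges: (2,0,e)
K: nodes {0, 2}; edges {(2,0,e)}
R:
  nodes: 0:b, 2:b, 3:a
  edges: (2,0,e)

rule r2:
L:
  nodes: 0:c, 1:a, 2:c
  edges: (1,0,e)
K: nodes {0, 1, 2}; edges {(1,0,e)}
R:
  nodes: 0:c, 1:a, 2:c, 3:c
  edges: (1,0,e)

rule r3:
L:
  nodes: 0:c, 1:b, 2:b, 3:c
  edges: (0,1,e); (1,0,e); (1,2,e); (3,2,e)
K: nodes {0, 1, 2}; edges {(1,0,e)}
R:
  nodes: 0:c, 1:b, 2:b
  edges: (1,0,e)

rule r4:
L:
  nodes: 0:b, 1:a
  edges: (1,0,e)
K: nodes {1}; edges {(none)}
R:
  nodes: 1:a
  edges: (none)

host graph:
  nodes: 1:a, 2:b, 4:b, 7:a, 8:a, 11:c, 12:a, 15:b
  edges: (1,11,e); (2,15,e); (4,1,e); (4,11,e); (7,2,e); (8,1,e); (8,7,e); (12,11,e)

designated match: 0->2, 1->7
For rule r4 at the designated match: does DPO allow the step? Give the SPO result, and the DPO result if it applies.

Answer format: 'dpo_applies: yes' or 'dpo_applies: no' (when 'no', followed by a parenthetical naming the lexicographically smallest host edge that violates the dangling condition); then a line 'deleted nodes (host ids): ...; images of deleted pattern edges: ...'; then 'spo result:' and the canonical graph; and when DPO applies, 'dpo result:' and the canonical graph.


dpo_applies: no
(the rule deletes node 2, which keeps host edge (2,15,e) outside the match image — the dangling condition fails, DPO blocks; SPO proceeds and side-deletes such edges)
deleted nodes (host ids): 2; images of deleted pattern edges: (7,2,e)
spo result:
nodes: 1:a, 4:b, 7:a, 8:a, 11:c, 12:a, 15:b
edges: (1,11,e); (4,1,e); (4,11,e); (8,1,e); (8,7,e); (12,11,e)


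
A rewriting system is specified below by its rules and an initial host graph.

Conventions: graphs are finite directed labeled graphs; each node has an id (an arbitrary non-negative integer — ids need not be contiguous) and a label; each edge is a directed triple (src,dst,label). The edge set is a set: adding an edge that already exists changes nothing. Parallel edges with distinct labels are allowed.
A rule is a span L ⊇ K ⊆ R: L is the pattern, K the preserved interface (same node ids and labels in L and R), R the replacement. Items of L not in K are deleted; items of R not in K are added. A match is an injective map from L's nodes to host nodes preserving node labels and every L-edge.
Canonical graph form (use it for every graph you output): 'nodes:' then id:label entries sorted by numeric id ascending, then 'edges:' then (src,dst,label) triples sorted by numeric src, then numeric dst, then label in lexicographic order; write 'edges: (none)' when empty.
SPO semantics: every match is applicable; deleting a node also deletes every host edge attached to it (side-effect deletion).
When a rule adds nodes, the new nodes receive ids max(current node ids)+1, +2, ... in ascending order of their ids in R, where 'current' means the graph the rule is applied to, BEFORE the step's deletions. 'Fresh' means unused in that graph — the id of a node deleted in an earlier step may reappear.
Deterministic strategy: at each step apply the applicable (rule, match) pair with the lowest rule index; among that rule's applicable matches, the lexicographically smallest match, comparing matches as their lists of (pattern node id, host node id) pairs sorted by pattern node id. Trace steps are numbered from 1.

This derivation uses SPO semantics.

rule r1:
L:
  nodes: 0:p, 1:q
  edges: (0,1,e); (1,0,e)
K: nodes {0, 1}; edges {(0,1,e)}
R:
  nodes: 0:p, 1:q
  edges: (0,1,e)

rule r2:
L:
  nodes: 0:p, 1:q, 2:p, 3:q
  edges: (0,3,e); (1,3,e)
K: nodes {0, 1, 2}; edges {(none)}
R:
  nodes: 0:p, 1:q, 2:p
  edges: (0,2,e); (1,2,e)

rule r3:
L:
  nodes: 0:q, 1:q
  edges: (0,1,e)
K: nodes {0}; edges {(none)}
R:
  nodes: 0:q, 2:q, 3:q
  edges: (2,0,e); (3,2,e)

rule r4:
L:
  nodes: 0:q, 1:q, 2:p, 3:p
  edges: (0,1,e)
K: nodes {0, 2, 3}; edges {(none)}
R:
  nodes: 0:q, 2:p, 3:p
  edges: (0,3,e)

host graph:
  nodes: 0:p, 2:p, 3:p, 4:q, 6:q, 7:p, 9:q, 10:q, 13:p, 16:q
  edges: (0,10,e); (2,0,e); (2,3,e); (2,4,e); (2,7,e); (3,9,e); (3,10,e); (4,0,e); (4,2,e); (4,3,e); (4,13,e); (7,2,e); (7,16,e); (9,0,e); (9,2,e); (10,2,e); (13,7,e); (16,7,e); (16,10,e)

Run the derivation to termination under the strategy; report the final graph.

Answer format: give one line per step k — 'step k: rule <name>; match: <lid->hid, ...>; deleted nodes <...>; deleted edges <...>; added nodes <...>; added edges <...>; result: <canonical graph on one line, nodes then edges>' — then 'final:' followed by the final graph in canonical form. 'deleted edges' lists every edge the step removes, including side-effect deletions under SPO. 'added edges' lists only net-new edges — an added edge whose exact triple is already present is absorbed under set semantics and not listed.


step 1: rule r1; match: 0->2, 1->4; deleted nodes (none); deleted edges (4,2,e); added nodes (none); added edges (none); result: nodes: 0:p, 2:p, 3:p, 4:q, 6:q, 7:p, 9:q, 10:q, 13:p, 16:q edges: (0,10,e); (2,0,e); (2,3,e); (2,4,e); (2,7,e); (3,9,e); (3,10,e); (4,0,e); (4,3,e); (4,13,e); (7,2,e); (7,16,e); (9,0,e); (9,2,e); (10,2,e); (13,7,e); (16,7,e); (16,10,e)
step 2: rule r1; match: 0->7, 1->16; deleted nodes (none); deleted edges (16,7,e); added nodes (none); added edges (none); result: nodes: 0:p, 2:p, 3:p, 4:q, 6:q, 7:p, 9:q, 10:q, 13:p, 16:q edges: (0,10,e); (2,0,e); (2,3,e); (2,4,e); (2,7,e); (3,9,e); (3,10,e); (4,0,e); (4,3,e); (4,13,e); (7,2,e); (7,16,e); (9,0,e); (9,2,e); (10,2,e); (13,7,e); (16,10,e)
step 3: rule r2; match: 0->0, 1->16, 2->2, 3->10; deleted nodes 10; deleted edges (0,10,e); (3,10,e); (10,2,e); (16,10,e); added nodes (none); added edges (0,2,e); (16,2,e); result: nodes: 0:p, 2:p, 3:p, 4:q, 6:q, 7:p, 9:q, 13:p, 16:q edges: (0,2,e); (2,0,e); (2,3,e); (2,4,e); (2,7,e); (3,9,e); (4,0,e); (4,3,e); (4,13,e); (7,2,e); (7,16,e); (9,0,e); (9,2,e); (13,7,e); (16,2,e)
final:
nodes: 0:p, 2:p, 3:p, 4:q, 6:q, 7:p, 9:q, 13:p, 16:q
edges: (0,2,e); (2,0,e); (2,3,e); (2,4,e); (2,7,e); (3,9,e); (4,0,e); (4,3,e); (4,13,e); (7,2,e); (7,16,e); (9,0,e); (9,2,e); (13,7,e); (16,2,e)


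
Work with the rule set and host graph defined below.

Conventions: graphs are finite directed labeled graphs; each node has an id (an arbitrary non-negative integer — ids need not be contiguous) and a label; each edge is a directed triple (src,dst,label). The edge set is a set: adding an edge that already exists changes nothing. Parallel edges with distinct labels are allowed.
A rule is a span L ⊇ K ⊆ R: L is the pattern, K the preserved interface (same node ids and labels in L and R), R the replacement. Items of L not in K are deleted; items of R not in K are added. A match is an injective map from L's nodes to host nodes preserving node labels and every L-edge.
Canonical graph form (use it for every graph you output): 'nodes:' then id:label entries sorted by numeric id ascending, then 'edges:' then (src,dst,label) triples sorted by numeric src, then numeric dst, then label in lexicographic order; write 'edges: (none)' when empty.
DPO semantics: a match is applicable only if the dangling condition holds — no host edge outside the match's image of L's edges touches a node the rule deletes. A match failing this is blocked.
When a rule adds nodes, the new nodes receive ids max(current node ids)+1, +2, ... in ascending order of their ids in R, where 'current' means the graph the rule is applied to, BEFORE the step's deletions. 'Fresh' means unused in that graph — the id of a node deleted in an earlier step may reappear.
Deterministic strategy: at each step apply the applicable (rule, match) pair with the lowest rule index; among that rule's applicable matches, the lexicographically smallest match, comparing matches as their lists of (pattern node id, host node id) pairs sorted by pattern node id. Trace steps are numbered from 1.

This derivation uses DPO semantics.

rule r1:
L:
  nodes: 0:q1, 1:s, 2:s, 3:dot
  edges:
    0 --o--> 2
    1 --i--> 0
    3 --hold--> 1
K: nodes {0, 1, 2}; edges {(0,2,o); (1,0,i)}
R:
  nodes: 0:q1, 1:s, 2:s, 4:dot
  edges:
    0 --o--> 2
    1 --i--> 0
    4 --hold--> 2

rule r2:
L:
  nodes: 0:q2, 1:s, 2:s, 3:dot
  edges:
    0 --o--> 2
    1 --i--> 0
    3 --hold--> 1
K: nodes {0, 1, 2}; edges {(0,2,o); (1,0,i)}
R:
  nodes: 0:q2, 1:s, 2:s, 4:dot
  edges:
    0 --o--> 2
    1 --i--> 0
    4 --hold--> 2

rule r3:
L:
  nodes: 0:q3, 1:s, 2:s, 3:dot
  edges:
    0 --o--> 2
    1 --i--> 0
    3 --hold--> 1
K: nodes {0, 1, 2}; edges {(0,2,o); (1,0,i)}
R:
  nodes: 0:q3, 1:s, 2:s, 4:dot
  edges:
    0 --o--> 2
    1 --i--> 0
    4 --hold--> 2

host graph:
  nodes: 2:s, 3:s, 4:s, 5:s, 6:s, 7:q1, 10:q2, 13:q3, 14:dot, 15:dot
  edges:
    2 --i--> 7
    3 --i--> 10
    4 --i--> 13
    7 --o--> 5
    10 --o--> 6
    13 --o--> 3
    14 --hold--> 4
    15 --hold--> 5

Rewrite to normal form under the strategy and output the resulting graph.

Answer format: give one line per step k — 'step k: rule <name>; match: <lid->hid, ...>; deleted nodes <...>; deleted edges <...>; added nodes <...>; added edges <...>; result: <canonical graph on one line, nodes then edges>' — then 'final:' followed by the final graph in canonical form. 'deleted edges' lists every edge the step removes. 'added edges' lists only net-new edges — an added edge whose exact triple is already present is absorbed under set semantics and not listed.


step 1: rule r3; match: 0->13, 1->4, 2->3, 3->14; deleted nodes 14; deleted edges (14,4,hold); added nodes 16; added edges (16,3,hold); result: nodes: 2:s, 3:s, 4:s, 5:s, 6:s, 7:q1, 10:q2, 13:q3, 15:dot, 16:dot edges: (2,7,i); (3,10,i); (4,13,i); (7,5,o); (10,6,o); (13,3,o); (15,5,hold); (16,3,hold)
step 2: rule r2; match: 0->10, 1->3, 2->6, 3->16; deleted nodes 16; deleted edges (16,3,hold); added nodes 17; added edges (17,6,hold); result: nodes: 2:s, 3:s, 4:s, 5:s, 6:s, 7:q1, 10:q2, 13:q3, 15:dot, 17:dot edges: (2,7,i); (3,10,i); (4,13,i); (7,5,o); (10,6,o); (13,3,o); (15,5,hold); (17,6,hold)
final:
nodes: 2:s, 3:s, 4:s, 5:s, 6:s, 7:q1, 10:q2, 13:q3, 15:dot, 17:dot
edges: (2,7,i); (3,10,i); (4,13,i); (7,5,o); (10,6,o); (13,3,o); (15,5,hold); (17,6,hold)


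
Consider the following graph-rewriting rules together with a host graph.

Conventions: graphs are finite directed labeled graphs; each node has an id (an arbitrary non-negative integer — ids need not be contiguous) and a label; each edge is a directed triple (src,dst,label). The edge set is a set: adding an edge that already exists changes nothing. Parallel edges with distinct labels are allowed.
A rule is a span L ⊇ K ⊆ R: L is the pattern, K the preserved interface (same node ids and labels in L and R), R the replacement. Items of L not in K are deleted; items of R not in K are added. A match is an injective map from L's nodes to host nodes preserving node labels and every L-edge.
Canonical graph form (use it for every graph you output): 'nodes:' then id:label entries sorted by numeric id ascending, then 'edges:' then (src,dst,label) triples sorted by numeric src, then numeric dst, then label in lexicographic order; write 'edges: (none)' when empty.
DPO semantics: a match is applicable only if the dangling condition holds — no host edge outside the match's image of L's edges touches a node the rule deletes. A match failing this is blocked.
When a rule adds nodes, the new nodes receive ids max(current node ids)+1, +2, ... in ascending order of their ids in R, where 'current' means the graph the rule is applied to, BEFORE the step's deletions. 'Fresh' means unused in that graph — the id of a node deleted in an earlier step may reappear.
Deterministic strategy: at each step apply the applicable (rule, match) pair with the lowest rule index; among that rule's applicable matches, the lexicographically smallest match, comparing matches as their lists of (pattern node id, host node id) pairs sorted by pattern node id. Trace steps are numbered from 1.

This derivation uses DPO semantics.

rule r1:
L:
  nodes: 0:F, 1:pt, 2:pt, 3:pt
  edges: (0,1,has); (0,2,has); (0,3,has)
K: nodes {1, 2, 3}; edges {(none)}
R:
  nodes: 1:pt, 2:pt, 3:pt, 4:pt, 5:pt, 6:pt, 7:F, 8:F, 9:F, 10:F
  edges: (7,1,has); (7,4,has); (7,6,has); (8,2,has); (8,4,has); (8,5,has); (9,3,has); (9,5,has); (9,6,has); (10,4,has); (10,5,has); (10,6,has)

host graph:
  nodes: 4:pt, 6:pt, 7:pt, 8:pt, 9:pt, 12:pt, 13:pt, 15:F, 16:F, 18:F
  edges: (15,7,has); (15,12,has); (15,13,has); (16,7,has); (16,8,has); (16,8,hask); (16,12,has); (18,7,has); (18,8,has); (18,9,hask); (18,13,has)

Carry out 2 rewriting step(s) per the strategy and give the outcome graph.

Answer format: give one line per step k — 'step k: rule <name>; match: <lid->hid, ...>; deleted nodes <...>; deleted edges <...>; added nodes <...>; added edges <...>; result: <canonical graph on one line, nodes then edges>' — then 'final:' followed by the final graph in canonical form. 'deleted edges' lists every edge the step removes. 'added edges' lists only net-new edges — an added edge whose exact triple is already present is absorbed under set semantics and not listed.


step 1: rule r1; match: 0->15, 1->7, 2->12, 3->13; deleted nodes 15; deleted edges (15,7,has); (15,12,has); (15,13,has); added nodes 19, 20, 21, 22, 23, 24, 25; added edges (22,7,has); (22,19,has); (22,21,has); (23,12,has); (23,19,has); (23,20,has); (24,13,has); (24,20,has); (24,21,has); (25,19,has); (25,20,has); (25,21,has); result: nodes: 4:pt, 6:pt, 7:pt, 8:pt, 9:pt, 12:pt, 13:pt, 16:F, 18:F, 19:pt, 20:pt, 21:pt, 22:F, 23:F, 24:F, 25:F edges: (16,7,has); (16,8,has); (16,8,hask); (16,12,has); (18,7,has); (18,8,has); (18,9,hask); (18,13,has); (22,7,has); (22,19,has); (22,21,has); (23,12,has); (23,19,has); (23,20,has); (24,13,has); (24,20,has); (24,21,has); (25,19,has); (25,20,has); (25,21,has)
step 2: rule r1; match: 0->22, 1->7, 2->19, 3->21; deleted nodes 22; deleted edges (22,7,has); (22,19,has); (22,21,has); added nodes 26, 27, 28, 29, 30, 31, 32; added edges (29,7,has); (29,26,has); (29,28,has); (30,19,has); (30,26,has); (30,27,has); (31,21,has); (31,27,has); (31,28,has); (32,26,has); (32,27,has); (32,28,has); result: nodes: 4:pt, 6:pt, 7:pt, 8:pt, 9:pt, 12:pt, 13:pt, 16:F, 18:F, 19:pt, 20:pt, 21:pt, 23:F, 24:F, 25:F, 26:pt, 27:pt, 28:pt, 29:F, 30:F, 31:F, 32:F edges: (16,7,has); (16,8,has); (16,8,hask); (16,12,has); (18,7,has); (18,8,has); (18,9,hask); (18,13,has); (23,12,has); (23,19,has); (23,20,has); (24,13,has); (24,20,has); (24,21,has); (25,19,has); (25,20,has); (25,21,has); (29,7,has); (29,26,has); (29,28,has); (30,19,has); (30,26,has); (30,27,has); (31,21,has); (31,27,has); (31,28,has); (32,26,has); (32,27,has); (32,28,has)
final:
nodes: 4:pt, 6:pt, 7:pt, 8:pt, 9:pt, 12:pt, 13:pt, 16:F, 18:F, 19:pt, 20:pt, 21:pt, 23:F, 24:F, 25:F, 26:pt, 27:pt, 28:pt, 29:F, 30:F, 31:F, 32:F
edges: (16,7,has); (16,8,has); (16,8,hask); (16,12,has); (18,7,has); (18,8,has); (18,9,hask); (18,13,has); (23,12,has); (23,19,has); (23,20,has); (24,13,has); (24,20,has); (24,21,has); (25,19,has); (25,20,has); (25,21,has); (29,7,has); (29,26,has); (29,28,has); (30,19,has); (30,26,has); (30,27,has); (31,21,has); (31,27,has); (31,28,has); (32,26,has); (32,27,has); (32,28,has)


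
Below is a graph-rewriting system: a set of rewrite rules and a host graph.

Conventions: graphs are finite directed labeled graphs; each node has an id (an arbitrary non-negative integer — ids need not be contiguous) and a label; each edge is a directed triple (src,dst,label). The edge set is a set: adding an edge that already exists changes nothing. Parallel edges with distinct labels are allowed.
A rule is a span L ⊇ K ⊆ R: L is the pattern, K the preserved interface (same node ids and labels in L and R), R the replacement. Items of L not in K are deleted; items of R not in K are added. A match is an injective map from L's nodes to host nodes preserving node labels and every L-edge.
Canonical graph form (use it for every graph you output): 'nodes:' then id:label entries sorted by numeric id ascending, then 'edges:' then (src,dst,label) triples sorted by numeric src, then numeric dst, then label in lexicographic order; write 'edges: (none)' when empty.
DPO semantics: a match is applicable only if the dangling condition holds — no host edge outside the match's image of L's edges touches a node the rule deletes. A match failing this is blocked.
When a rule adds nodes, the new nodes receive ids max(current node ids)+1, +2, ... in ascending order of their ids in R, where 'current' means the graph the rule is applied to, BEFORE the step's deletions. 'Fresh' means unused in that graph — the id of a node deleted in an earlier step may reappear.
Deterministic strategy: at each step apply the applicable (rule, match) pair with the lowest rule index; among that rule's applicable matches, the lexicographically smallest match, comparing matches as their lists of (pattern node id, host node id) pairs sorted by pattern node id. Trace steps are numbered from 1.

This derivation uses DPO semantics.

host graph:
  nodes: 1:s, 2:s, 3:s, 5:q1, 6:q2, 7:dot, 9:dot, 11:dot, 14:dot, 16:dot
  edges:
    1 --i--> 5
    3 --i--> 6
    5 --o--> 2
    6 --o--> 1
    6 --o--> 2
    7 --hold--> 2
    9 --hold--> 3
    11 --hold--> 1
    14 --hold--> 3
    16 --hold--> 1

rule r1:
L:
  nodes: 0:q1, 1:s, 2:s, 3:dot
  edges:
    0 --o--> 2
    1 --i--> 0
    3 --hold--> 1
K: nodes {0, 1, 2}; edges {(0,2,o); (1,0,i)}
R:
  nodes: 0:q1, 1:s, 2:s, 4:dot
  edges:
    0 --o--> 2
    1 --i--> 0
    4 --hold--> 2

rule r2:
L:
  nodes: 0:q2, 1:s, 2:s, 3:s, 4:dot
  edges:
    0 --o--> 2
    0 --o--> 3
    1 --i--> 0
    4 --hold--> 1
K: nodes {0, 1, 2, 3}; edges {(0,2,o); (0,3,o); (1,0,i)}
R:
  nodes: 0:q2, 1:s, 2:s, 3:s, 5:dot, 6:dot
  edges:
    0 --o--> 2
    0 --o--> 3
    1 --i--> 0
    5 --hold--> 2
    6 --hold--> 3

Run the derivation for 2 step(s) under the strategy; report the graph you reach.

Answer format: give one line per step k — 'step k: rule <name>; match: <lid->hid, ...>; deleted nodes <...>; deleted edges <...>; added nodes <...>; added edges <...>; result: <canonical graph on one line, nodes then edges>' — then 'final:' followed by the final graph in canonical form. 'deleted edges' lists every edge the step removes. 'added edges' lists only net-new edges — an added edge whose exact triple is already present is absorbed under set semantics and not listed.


step 1: rule r1; match: 0->5, 1->1, 2->2, 3->11; deleted nodes 11; deleted edges (11,1,hold); added nodes 17; added edges (17,2,hold); result: nodes: 1:s, 2:s, 3:s, 5:q1, 6:q2, 7:dot, 9:dot, 14:dot, 16:dot, 17:dot edges: (1,5,i); (3,6,i); (5,2,o); (6,1,o); (6,2,o); (7,2,hold); (9,3,hold); (14,3,hold); (16,1,hold); (17,2,hold)
step 2: rule r1; match: 0->5, 1->1, 2->2, 3->16; deleted nodes 16; deleted edges (16,1,hold); added nodes 18; added edges (18,2,hold); result: nodes: 1:s, 2:s, 3:s, 5:q1, 6:q2, 7:dot, 9:dot, 14:dot, 17:dot, 18:dot edges: (1,5,i); (3,6,i); (5,2,o); (6,1,o); (6,2,o); (7,2,hold); (9,3,hold); (14,3,hold); (17,2,hold); (18,2,hold)
final:
nodes: 1:s, 2:s, 3:s, 5:q1, 6:q2, 7:dot, 9:dot, 14:dot, 17:dot, 18:dot
edges: (1,5,i); (3,6,i); (5,2,o); (6,1,o); (6,2,o); (7,2,hold); (9,3,hold); (14,3,hold); (17,2,hold); (18,2,hold)


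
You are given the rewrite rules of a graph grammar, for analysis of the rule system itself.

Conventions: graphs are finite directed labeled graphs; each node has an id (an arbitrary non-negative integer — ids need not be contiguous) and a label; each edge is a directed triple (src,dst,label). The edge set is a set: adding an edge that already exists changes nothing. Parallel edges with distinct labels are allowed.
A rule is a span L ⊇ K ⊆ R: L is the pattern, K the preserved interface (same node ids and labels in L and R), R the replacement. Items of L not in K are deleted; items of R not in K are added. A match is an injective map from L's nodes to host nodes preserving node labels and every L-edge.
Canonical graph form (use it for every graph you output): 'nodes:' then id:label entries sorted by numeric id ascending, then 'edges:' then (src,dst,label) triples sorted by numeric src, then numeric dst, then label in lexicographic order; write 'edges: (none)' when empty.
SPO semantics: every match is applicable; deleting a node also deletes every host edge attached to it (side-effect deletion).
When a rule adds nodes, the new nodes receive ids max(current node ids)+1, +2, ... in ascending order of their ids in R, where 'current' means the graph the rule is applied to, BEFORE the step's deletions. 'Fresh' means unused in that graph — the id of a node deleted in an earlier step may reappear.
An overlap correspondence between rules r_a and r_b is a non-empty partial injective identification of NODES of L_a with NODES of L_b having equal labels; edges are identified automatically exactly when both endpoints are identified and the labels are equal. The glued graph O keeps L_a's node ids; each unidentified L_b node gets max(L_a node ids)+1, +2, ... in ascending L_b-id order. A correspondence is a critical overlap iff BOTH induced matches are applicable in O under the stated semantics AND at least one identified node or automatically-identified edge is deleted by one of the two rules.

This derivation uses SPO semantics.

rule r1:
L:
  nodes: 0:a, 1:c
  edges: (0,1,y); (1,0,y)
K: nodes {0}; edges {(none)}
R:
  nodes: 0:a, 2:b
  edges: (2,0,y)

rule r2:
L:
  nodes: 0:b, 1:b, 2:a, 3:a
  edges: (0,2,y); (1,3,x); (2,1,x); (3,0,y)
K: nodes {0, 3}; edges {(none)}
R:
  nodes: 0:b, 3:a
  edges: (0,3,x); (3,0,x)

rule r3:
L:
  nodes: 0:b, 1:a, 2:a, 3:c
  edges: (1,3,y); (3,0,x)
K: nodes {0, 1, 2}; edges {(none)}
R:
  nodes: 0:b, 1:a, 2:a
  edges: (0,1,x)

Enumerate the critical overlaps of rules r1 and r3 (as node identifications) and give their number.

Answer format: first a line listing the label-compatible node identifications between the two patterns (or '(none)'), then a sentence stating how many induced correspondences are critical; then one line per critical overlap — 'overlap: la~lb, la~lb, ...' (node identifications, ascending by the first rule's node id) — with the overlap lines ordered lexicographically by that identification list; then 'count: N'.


label-compatible node identifications between L(r1) and L(r3): 0~1, 0~2, 1~3
3 of the induced correspondences are critical overlaps of r1 and r3.
overlap: 0~1, 1~3
overlap: 0~2, 1~3
overlap: 1~3
count: 3


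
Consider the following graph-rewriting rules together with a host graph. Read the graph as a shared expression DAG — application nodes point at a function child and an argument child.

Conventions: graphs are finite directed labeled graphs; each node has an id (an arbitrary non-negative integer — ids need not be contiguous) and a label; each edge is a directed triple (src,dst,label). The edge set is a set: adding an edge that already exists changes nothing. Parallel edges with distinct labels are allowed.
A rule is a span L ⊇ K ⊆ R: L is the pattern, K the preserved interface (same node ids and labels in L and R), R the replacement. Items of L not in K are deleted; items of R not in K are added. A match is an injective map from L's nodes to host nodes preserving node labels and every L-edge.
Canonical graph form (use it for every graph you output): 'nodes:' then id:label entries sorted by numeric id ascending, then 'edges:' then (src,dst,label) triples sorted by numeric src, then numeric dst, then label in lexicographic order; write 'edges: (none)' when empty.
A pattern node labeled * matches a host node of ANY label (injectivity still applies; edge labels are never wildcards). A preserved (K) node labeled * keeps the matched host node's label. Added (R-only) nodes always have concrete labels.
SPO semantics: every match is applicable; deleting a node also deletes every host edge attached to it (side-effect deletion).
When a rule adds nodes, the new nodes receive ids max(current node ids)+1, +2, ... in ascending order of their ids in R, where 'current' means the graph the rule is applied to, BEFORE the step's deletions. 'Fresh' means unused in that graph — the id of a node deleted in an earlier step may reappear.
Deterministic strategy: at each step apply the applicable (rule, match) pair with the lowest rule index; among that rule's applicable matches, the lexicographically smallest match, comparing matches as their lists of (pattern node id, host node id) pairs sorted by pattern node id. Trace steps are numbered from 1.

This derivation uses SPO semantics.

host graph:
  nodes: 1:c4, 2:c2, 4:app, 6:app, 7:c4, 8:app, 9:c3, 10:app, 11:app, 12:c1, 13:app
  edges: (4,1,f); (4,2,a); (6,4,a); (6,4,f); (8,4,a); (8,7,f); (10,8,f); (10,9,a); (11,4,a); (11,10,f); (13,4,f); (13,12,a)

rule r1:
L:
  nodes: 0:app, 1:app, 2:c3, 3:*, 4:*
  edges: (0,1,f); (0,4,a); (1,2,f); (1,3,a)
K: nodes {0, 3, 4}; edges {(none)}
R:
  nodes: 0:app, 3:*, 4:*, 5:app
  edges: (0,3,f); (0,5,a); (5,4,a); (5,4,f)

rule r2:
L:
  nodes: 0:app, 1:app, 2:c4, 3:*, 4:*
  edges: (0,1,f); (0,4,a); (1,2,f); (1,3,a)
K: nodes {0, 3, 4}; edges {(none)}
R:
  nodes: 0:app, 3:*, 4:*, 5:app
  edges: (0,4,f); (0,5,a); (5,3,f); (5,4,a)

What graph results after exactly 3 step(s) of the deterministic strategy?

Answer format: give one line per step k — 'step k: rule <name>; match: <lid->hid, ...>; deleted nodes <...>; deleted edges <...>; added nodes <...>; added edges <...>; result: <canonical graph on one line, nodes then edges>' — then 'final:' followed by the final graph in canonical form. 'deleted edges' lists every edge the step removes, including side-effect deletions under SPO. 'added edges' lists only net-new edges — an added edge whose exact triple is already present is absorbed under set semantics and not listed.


step 1: rule r2; match: 0->10, 1->8, 2->7, 3->4, 4->9; deleted nodes 7, 8; deleted edges (8,4,a); (8,7,f); (10,8,f); (10,9,a); added nodes 14; added edges (10,9,f); (10,14,a); (14,4,f); (14,9,a); result: nodes: 1:c4, 2:c2, 4:app, 6:app, 9:c3, 10:app, 11:app, 12:c1, 13:app, 14:app edges: (4,1,f); (4,2,a); (6,4,a); (6,4,f); (10,9,f); (10,14,a); (11,4,a); (11,10,f); (13,4,f); (13,12,a); (14,4,f); (14,9,a)
step 2: rule r1; match: 0->11, 1->10, 2->9, 3->14, 4->4; deleted nodes 9, 10; deleted edges (10,9,f); (10,14,a); (11,4,a); (11,10,f); (14,9,a); added nodes 15; added edges (11,14,f); (11,15,a); (15,4,a); (15,4,f); result: nodes: 1:c4, 2:c2, 4:app, 6:app, 11:app, 12:c1, 13:app, 14:app, 15:app edges: (4,1,f); (4,2,a); (6,4,a); (6,4,f); (11,14,f); (11,15,a); (13,4,f); (13,12,a); (14,4,f); (15,4,a); (15,4,f)
step 3: rule r2; match: 0->13, 1->4, 2->1, 3->2, 4->12; deleted nodes 1, 4; deleted edges (4,1,f); (4,2,a); (6,4,a); (6,4,f); (13,4,f); (13,12,a); (14,4,f); (15,4,a); (15,4,f); added nodes 16; added edges (13,12,f); (13,16,a); (16,2,f); (16,12,a); result: nodes: 2:c2, 6:app, 11:app, 12:c1, 13:app, 14:app, 15:app, 16:app edges: (11,14,f); (11,15,a); (13,12,f); (13,16,a); (16,2,f); (16,12,a)
final:
nodes: 2:c2, 6:app, 11:app, 12:c1, 13:app, 14:app, 15:app, 16:app
edges: (11,14,f); (11,15,a); (13,12,f); (13,16,a); (16,2,f); (16,12,a)


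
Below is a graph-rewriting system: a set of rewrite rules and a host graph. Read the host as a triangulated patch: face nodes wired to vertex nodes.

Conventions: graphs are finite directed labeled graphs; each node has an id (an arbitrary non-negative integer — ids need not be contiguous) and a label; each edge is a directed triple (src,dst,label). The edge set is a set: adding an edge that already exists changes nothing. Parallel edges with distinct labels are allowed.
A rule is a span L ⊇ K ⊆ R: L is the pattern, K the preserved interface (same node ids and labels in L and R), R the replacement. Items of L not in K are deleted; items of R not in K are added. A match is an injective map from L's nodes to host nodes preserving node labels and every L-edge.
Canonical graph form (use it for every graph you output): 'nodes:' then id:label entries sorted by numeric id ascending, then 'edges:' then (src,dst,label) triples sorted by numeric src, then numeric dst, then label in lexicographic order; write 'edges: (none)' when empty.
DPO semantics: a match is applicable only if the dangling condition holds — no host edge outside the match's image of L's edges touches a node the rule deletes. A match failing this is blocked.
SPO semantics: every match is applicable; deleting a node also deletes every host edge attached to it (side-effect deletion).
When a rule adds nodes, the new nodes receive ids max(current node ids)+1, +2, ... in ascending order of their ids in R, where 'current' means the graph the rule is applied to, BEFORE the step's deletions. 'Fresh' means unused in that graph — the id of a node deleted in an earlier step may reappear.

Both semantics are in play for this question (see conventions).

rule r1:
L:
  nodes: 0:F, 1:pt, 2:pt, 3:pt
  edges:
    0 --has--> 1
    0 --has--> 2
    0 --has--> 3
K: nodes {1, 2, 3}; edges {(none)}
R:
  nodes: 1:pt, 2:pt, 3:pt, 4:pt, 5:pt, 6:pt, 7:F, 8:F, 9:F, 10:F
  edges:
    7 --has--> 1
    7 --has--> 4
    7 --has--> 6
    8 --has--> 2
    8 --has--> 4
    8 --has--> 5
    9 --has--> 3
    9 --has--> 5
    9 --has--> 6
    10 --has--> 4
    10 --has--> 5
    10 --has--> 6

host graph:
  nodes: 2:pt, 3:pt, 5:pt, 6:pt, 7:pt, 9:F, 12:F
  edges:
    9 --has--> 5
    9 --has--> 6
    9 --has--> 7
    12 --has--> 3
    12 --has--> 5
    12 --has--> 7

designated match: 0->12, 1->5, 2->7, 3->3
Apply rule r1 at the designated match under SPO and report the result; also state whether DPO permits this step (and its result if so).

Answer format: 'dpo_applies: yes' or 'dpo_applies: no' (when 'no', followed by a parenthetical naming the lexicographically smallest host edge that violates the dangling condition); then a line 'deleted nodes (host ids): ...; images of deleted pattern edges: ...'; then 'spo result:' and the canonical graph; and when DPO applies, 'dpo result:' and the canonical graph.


dpo_applies: yes
deleted nodes (host ids): 12; images of deleted pattern edges: (12,3,has); (12,5,has); (12,7,has)
spo result:
nodes: 2:pt, 3:pt, 5:pt, 6:pt, 7:pt, 9:F, 13:pt, 14:pt, 15:pt, 16:F, 17:F, 18:F, 19:F
edges: (9,5,has); (9,6,has); (9,7,has); (16,5,has); (16,13,has); (16,15,has); (17,7,has); (17,13,has); (17,14,has); (18,3,has); (18,14,has); (18,15,has); (19,13,has); (19,14,has); (19,15,has)
dpo result:
nodes: 2:pt, 3:pt, 5:pt, 6:pt, 7:pt, 9:F, 13:pt, 14:pt, 15:pt, 16:F, 17:F, 18:F, 19:F
edges: (9,5,has); (9,6,has); (9,7,has); (16,5,has); (16,13,has); (16,15,has); (17,7,has); (17,13,has); (17,14,has); (18,3,has); (18,14,has); (18,15,has); (19,13,has); (19,14,has); (19,15,has)


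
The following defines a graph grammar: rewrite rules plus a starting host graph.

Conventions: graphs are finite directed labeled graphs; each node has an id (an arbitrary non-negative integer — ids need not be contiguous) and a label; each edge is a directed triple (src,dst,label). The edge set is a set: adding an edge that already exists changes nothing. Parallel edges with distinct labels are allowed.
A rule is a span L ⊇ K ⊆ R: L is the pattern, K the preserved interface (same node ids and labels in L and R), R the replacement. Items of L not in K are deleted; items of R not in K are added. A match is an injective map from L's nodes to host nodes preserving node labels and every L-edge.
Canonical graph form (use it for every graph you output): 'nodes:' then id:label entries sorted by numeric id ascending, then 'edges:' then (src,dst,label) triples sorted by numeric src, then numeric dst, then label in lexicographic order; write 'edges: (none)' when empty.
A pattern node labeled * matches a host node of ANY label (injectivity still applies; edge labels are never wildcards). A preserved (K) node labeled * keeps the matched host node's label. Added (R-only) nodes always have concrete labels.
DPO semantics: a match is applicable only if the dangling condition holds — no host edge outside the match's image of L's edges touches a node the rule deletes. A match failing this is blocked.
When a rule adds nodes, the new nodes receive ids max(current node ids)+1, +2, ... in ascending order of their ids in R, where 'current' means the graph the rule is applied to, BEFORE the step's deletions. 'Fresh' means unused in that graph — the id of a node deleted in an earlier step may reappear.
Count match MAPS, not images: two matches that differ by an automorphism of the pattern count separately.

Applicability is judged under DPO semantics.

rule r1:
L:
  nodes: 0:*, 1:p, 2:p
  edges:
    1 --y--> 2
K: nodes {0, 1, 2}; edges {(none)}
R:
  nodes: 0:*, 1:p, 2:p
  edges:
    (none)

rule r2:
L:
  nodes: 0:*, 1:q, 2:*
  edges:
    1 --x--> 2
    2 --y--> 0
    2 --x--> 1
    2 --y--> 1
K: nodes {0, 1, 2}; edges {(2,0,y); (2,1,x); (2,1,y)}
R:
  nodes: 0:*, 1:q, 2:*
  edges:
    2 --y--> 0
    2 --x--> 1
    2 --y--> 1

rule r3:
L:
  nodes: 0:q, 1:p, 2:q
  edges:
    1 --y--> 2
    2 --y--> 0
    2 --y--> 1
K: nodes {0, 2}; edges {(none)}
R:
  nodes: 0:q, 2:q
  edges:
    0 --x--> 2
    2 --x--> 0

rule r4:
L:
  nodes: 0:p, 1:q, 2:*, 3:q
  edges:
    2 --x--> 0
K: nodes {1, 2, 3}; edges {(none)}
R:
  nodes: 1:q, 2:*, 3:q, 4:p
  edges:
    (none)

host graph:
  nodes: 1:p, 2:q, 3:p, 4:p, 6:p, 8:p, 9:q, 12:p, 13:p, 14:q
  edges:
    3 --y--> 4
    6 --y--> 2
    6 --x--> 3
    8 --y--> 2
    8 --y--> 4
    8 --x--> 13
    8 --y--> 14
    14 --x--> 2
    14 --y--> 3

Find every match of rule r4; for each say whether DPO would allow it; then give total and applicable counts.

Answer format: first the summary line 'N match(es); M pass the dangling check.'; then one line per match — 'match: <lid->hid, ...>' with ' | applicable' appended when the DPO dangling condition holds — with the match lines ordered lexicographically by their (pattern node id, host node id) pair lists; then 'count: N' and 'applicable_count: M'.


12 match(es); 6 pass the dangling check.
match: 0->3, 1->2, 2->6, 3->9
match: 0->3, 1->2, 2->6, 3->14
match: 0->3, 1->9, 2->6, 3->2
match: 0->3, 1->9, 2->6, 3->14
match: 0->3, 1->14, 2->6, 3->2
match: 0->3, 1->14, 2->6, 3->9
match: 0->13, 1->2, 2->8, 3->9 | applicable
match: 0->13, 1->2, 2->8, 3->14 | applicable
match: 0->13, 1->9, 2->8, 3->2 | applicable
match: 0->13, 1->9, 2->8, 3->14 | applicable
match: 0->13, 1->14, 2->8, 3->2 | applicable
match: 0->13, 1->14, 2->8, 3->9 | applicable
count: 12
applicable_count: 6


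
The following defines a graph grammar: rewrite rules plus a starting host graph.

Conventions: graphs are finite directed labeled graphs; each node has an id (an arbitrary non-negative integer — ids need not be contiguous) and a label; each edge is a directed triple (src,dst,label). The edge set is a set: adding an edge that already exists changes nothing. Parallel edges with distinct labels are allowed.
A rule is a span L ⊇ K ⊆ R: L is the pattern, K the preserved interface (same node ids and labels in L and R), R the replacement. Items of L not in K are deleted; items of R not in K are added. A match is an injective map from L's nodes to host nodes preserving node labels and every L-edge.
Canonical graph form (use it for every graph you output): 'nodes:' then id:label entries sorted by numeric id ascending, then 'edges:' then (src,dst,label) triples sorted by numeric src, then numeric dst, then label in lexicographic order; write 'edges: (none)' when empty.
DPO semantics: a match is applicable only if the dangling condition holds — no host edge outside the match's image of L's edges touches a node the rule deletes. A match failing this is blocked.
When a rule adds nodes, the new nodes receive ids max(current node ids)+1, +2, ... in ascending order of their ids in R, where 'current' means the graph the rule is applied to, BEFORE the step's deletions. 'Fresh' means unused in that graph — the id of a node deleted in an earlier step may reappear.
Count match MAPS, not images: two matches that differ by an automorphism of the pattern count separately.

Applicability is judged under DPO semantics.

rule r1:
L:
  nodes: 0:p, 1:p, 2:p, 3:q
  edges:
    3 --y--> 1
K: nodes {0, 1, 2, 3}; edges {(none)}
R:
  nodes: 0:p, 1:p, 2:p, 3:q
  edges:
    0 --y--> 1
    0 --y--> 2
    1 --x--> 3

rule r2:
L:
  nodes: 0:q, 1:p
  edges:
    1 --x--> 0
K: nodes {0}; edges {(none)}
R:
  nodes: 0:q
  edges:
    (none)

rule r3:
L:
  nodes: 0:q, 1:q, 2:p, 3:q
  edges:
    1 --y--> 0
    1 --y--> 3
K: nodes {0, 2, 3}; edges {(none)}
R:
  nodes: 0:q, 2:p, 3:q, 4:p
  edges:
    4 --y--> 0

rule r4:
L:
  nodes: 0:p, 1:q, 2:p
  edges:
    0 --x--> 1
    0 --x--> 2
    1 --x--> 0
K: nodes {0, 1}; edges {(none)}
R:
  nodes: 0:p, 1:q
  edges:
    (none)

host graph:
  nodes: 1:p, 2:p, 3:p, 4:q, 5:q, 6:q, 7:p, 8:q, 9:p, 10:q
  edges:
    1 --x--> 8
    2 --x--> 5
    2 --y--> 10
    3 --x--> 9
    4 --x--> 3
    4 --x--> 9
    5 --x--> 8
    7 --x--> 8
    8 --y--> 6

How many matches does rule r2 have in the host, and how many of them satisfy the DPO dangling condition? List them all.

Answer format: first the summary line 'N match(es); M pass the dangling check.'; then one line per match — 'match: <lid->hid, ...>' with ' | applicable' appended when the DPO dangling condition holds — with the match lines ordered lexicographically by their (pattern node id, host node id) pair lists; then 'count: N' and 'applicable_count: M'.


3 match(es); 2 pass the dangling check.
match: 0->5, 1->2
match: 0->8, 1->1 | applicable
match: 0->8, 1->7 | applicable
count: 3
applicable_count: 2
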